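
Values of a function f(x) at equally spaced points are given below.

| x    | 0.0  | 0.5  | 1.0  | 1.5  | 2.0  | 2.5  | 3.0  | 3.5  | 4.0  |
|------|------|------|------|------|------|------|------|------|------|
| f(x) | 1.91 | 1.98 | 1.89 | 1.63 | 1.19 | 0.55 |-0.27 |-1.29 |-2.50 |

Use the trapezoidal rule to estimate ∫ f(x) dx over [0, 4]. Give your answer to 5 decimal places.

2.69250

h = 0.5, n = 8.
(h/2)·[y₀ + 2y₁ + 2y₂ + 2y₃ + 2y₄ + 2y₅ + 2y₆ + 2y₇ + y₈] = 0.25·(10.77) = 2.69250.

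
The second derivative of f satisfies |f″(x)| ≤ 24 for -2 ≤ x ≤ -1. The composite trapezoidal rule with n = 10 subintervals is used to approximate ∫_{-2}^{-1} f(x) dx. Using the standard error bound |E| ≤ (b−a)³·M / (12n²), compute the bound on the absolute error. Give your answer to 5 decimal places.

0.02000

|E| ≤ (1)³·24 / (12·10²) = 24/1200 = 0.02000.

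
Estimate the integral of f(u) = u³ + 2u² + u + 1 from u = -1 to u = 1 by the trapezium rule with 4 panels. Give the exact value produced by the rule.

h = (1 − (-1))/4 = 0.5.
Nodes u₀,…,u₄ = -1, -0.5, 0, 0.5, 1.
f(u) = u³ + 2u² + u + 1: f₀=1, f₁=0.875, f₂=1, f₃=2.125, f₄=5.
(h/2)·[f₀ + 2f₁ + 2f₂ + 2f₃ + f₄] = 0.25·(14) = 3.5.

3.5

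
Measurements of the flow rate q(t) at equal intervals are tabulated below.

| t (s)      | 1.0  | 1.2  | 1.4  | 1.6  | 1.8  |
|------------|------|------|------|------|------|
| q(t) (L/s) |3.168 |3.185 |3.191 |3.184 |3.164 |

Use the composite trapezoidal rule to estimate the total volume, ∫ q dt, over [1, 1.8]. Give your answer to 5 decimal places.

2.54520

h = 0.2, n = 4.
(h/2)·[y₀ + 2y₁ + 2y₂ + 2y₃ + y₄] = 0.1·(25.452) = 2.54520.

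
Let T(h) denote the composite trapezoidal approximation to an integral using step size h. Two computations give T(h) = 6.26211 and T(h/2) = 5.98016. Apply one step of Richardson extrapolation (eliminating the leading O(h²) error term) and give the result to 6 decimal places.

R = (4·T(h/2) − T(h)) / 3 = (4·5.98016 − 6.26211)/3 = (17.65853)/3 = 5.886177.

5.886177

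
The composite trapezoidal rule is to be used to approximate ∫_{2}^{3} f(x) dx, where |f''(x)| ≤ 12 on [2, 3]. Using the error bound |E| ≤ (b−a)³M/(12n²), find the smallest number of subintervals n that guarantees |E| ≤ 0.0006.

41

Need 12/(12n²) ≤ 0.0006.
n² ≥ 12/(12·0.0006) = 1666.67 ⇒ n ≥ 40.8248, so the smallest n is 41.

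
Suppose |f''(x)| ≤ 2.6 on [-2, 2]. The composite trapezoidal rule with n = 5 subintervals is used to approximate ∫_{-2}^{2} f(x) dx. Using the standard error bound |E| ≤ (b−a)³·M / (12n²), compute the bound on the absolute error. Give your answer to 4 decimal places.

0.5547

|E| ≤ (4)³·2.6 / (12·5²) = 166.4/300 = 0.5547.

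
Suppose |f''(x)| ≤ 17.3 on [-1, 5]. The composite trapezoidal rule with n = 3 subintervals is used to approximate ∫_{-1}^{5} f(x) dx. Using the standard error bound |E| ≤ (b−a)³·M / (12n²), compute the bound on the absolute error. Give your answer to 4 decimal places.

|E| ≤ (6)³·17.3 / (12·3²) = 3736.8/108 = 34.6000.

34.6000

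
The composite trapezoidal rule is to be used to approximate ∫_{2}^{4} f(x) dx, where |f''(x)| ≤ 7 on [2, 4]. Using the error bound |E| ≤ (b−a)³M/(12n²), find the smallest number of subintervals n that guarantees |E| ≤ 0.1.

Need 56/(12n²) ≤ 0.1.
n² ≥ 56/(12·0.1) = 46.6667 ⇒ n ≥ 6.8313, so the smallest n is 7.

7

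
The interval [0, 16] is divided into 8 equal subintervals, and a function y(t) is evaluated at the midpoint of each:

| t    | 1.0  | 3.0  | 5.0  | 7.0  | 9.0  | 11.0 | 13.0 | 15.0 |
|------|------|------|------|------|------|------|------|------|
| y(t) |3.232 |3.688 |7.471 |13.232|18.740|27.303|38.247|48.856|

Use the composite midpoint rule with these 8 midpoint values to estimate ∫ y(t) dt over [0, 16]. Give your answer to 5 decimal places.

321.53800

h = 2, n = 8.
h·[y(m₁) + y(m₂) + y(m₃) + y(m₄) + y(m₅) + y(m₆) + y(m₇) + y(m₈)] = 2·(160.769) = 321.53800.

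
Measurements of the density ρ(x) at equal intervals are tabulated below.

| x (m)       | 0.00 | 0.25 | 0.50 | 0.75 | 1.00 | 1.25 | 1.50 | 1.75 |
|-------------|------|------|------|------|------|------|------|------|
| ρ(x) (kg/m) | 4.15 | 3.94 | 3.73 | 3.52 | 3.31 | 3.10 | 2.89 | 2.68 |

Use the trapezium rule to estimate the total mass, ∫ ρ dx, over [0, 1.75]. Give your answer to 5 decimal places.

h = 0.25, n = 7.
(h/2)·[y₀ + 2y₁ + 2y₂ + 2y₃ + 2y₄ + 2y₅ + 2y₆ + y₇] = 0.125·(47.81) = 5.97625.

5.97625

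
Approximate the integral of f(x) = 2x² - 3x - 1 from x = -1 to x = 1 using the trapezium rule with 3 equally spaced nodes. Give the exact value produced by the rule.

0

h = (1 − (-1))/2 = 1.
Nodes x₀,…,x₂ = -1, 0, 1.
f(x) = 2x² - 3x - 1: f₀=4, f₁=-1, f₂=-2.
(h/2)·[f₀ + 2f₁ + f₂] = 0.5·(0) = 0.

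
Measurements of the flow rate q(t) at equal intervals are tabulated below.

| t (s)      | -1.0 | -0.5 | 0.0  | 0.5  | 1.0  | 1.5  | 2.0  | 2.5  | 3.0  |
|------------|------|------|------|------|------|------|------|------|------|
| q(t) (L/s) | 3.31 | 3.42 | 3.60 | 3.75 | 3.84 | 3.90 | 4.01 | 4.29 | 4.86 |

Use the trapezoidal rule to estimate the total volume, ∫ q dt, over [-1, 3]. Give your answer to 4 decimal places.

h = 0.5, n = 8.
(h/2)·[y₀ + 2y₁ + 2y₂ + 2y₃ + 2y₄ + 2y₅ + 2y₆ + 2y₇ + y₈] = 0.25·(61.79) = 15.4475.

15.4475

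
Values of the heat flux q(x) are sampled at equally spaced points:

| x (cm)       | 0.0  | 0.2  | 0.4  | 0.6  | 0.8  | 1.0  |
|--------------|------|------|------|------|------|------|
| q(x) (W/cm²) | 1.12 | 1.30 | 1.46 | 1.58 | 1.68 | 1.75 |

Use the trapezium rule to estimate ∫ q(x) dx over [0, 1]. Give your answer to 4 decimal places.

h = 0.2, n = 5.
(h/2)·[y₀ + 2y₁ + 2y₂ + 2y₃ + 2y₄ + y₅] = 0.1·(14.91) = 1.4910.

1.4910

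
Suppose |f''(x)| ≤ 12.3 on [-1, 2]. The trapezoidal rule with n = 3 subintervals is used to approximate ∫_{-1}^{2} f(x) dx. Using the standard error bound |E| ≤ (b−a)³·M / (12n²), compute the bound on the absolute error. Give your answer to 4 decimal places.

3.0750

|E| ≤ (3)³·12.3 / (12·3²) = 332.1/108 = 3.0750.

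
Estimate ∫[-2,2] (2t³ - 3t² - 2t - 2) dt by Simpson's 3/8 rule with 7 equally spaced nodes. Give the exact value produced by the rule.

-24

h = (2 − (-2))/6 = 0.666667.
Nodes t₀,…,t₆ = -2, -1.333333, -0.666667, 0, 0.666667, 1.333333, 2.
f(t) = 2t³ - 3t² - 2t - 2: f₀=-26, f₁=-9.407407, f₂=-2.592593, f₃=-2, f₄=-4.074074, f₅=-5.259259, f₆=-2.
(3h/8)·[f₀ + 3f₁ + 3f₂ + 2f₃ + 3f₄ + 3f₅ + f₆] = 0.25·(-96) = -24.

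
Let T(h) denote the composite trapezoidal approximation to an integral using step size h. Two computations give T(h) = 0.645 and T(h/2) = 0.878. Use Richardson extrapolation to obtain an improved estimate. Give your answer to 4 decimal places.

R = (4·T(h/2) − T(h)) / 3 = (4·0.878 − 0.645)/3 = (2.867)/3 = 0.9557.

0.9557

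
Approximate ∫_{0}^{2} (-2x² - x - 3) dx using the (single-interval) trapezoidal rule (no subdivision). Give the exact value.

-16

T = (b−a)/2 · [f(0) + f(2)] = 1·[(-3) + (-13)] = -16.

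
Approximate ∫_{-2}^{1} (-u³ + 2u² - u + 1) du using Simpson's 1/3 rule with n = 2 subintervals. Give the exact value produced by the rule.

h = (1 − (-2))/2 = 1.5.
Nodes u₀,…,u₂ = -2, -0.5, 1.
f(u) = -u³ + 2u² - u + 1: f₀=19, f₁=2.125, f₂=1.
(h/3)·[f₀ + 4f₁ + f₂] = 0.5·(28.5) = 14.25.

14.25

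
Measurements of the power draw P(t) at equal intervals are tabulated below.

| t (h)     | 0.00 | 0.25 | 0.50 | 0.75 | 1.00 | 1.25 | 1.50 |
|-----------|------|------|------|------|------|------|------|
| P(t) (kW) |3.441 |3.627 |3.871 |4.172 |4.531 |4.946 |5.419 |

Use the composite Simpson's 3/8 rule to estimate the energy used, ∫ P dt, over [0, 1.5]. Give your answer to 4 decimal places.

h = 0.25, n = 6.
(3h/8)·[y₀ + 3y₁ + 3y₂ + 2y₃ + 3y₄ + 3y₅ + y₆] = 0.09375·(68.129) = 6.3871.

6.3871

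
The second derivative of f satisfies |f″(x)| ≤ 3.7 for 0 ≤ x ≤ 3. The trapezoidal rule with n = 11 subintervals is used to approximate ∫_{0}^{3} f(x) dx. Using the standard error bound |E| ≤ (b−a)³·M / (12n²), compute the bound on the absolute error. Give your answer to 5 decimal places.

0.06880

|E| ≤ (3)³·3.7 / (12·11²) = 99.9/1452 = 0.06880.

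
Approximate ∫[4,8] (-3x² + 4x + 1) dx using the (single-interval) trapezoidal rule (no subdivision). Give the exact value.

T = (b−a)/2 · [f(4) + f(8)] = 2·[(-31) + (-159)] = -380.

-380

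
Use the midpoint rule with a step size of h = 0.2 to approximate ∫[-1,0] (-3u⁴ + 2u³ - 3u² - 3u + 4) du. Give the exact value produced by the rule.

h = (0 − (-1))/5 = 0.2.
Midpoints m₁,…,m₅ = -0.9, -0.7, -0.5, -0.3, -0.1.
f(m₁)=0.8437, f(m₂)=3.2237, f(m₃)=4.3125, f(m₄)=4.5517, f(m₅)=4.2677.
h·[f(m₁) + f(m₂) + f(m₃) + f(m₄) + f(m₅)] = 0.2·(17.1993) = 3.43986.

3.43986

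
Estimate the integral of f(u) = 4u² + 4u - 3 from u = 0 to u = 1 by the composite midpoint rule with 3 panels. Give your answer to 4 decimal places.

0.2963

h = (1 − 0)/3 = 0.333333.
Midpoints m₁,…,m₃ = 0.166667, 0.5, 0.833333.
f(m₁)=-2.222222, f(m₂)=0, f(m₃)=3.111111.
h·[f(m₁) + f(m₂) + f(m₃)] = 0.333333·(0.888889) = 0.2963.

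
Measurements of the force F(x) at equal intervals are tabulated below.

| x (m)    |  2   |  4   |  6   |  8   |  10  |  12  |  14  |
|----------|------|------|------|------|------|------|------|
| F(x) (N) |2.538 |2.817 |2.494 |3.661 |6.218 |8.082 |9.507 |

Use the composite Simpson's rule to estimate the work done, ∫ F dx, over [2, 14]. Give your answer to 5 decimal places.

58.47267

h = 2, n = 6.
(h/3)·[y₀ + 4y₁ + 2y₂ + 4y₃ + 2y₄ + 4y₅ + y₆] = 0.666667·(87.709) = 58.47267.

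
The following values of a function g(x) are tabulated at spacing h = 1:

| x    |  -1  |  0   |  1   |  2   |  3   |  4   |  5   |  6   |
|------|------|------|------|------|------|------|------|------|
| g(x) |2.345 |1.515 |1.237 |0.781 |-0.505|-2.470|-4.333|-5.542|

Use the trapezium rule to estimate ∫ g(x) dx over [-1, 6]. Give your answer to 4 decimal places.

h = 1, n = 7.
(h/2)·[y₀ + 2y₁ + 2y₂ + 2y₃ + 2y₄ + 2y₅ + 2y₆ + y₇] = 0.5·(-10.747) = -5.3735.

-5.3735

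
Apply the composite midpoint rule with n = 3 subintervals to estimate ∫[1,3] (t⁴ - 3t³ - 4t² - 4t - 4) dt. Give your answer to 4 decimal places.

-70.5514

h = (3 − 1)/3 = 0.666667.
Midpoints m₁,…,m₃ = 1.333333, 2, 2.666667.
f(m₁)=-20.395062, f(m₂)=-36, f(m₃)=-49.432099.
h·[f(m₁) + f(m₂) + f(m₃)] = 0.666667·(-105.827160) = -70.5514.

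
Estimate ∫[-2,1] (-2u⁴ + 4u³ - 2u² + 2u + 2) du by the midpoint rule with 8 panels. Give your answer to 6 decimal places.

-30.500336

h = (1 − (-2))/8 = 0.375.
Midpoints m₁,…,m₈ = -1.8125, -1.4375, -1.0625, -0.6875, -0.3125, 0.0625, 0.4375, 0.8125.
f(m₁)=-53.597198486328125, f(m₂)=-25.429718017578125, f(m₃)=-9.729522705078125, f(m₄)=-2.066925048828125, f(m₅)=1.038543701171875, f(m₆)=2.118133544921875, f(m₇)=2.753875732421875, f(m₈)=3.578582763671875.
h·[f(m₁) + f(m₂) + f(m₃) + f(m₄) + f(m₅) + f(m₆) + f(m₇) + f(m₈)] = 0.375·(-81.334228515625) = -30.500336.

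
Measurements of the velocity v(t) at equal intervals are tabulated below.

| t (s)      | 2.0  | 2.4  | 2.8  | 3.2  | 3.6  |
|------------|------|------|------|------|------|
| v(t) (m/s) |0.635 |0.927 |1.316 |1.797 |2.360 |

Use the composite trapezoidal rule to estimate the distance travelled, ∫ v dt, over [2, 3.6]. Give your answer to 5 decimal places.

h = 0.4, n = 4.
(h/2)·[y₀ + 2y₁ + 2y₂ + 2y₃ + y₄] = 0.2·(11.075) = 2.21500.

2.21500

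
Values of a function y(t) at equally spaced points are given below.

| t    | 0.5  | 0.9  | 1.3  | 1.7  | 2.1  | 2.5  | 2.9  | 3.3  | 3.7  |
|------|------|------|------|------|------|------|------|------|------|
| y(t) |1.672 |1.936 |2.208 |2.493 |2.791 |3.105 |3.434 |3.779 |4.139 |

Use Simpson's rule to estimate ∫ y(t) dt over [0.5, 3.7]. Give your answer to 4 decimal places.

9.0572

h = 0.4, n = 8.
(h/3)·[y₀ + 4y₁ + 2y₂ + 4y₃ + 2y₄ + 4y₅ + 2y₆ + 4y₇ + y₈] = 0.133333·(67.929) = 9.0572.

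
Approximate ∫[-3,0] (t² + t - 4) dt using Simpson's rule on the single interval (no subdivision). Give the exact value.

-7.5

S = (b−a)/6 · [f(-3) + 4f(-1.5) + f(0)] = 0.5·[2 + 4·(-3.25) + (-4)] = -7.5.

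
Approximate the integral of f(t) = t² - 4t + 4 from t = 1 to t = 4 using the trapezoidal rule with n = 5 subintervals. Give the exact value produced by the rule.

h = (4 − 1)/5 = 0.6.
Nodes t₀,…,t₅ = 1, 1.6, 2.2, 2.8, 3.4, 4.
f(t) = t² - 4t + 4: f₀=1, f₁=0.16, f₂=0.04, f₃=0.64, f₄=1.96, f₅=4.
(h/2)·[f₀ + 2f₁ + 2f₂ + 2f₃ + 2f₄ + f₅] = 0.3·(10.6) = 3.18.

3.18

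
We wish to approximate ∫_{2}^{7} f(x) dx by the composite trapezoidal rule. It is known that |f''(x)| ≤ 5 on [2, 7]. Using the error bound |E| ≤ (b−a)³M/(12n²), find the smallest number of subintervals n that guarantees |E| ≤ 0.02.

Need 625/(12n²) ≤ 0.02.
n² ≥ 625/(12·0.02) = 2604.17 ⇒ n ≥ 51.0310, so the smallest n is 52.

52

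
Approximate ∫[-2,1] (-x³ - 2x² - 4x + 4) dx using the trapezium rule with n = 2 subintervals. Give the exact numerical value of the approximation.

15.1875

h = (1 − (-2))/2 = 1.5.
Nodes x₀,…,x₂ = -2, -0.5, 1.
f(x) = -x³ - 2x² - 4x + 4: f₀=12, f₁=5.625, f₂=-3.
(h/2)·[f₀ + 2f₁ + f₂] = 0.75·(20.25) = 15.1875.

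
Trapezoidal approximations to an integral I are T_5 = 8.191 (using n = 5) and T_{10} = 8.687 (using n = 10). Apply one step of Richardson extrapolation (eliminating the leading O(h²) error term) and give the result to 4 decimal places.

8.8523

R = (4·T_{10} − T_5) / 3 = (4·8.687 − 8.191)/3 = (26.557)/3 = 8.8523.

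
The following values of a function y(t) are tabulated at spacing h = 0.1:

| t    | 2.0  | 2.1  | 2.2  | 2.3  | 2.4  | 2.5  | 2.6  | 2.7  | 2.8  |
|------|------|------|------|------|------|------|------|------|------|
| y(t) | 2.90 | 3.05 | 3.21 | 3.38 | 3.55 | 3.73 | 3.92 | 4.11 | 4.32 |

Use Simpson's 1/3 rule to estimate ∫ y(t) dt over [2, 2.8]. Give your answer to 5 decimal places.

h = 0.1, n = 8.
(h/3)·[y₀ + 4y₁ + 2y₂ + 4y₃ + 2y₄ + 4y₅ + 2y₆ + 4y₇ + y₈] = 0.033333·(85.66) = 2.85533.

2.85533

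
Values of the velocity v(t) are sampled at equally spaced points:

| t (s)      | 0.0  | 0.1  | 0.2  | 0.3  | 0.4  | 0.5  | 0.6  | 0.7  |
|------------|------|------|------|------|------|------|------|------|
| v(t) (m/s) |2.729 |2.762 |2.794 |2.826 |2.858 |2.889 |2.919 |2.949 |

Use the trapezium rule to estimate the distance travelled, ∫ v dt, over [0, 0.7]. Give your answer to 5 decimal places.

h = 0.1, n = 7.
(h/2)·[y₀ + 2y₁ + 2y₂ + 2y₃ + 2y₄ + 2y₅ + 2y₆ + y₇] = 0.05·(39.774) = 1.98870.

1.98870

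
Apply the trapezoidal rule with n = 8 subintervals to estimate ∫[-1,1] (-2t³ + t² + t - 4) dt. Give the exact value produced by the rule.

h = (1 − (-1))/8 = 0.25.
Nodes t₀,…,t₈ = -1, -0.75, -0.5, -0.25, 0, 0.25, 0.5, 0.75, 1.
f(t) = -2t³ + t² + t - 4: f₀=-2, f₁=-3.34375, f₂=-4, f₃=-4.15625, f₄=-4, f₅=-3.71875, f₆=-3.5, f₇=-3.53125, f₈=-4.
(h/2)·[f₀ + 2f₁ + 2f₂ + 2f₃ + 2f₄ + 2f₅ + 2f₆ + 2f₇ + f₈] = 0.125·(-58.5) = -7.3125.

-7.3125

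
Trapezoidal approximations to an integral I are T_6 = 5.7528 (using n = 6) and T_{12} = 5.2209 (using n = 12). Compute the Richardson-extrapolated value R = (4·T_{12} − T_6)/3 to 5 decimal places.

5.04360

R = (4·T_{12} − T_6) / 3 = (4·5.2209 − 5.7528)/3 = (15.1308)/3 = 5.04360.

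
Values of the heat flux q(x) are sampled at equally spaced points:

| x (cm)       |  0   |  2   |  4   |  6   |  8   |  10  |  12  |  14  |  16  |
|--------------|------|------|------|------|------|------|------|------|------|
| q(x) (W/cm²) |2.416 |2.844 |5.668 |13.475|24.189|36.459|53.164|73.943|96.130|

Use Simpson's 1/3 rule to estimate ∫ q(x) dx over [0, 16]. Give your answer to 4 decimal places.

h = 2, n = 8.
(h/3)·[y₀ + 4y₁ + 2y₂ + 4y₃ + 2y₄ + 4y₅ + 2y₆ + 4y₇ + y₈] = 0.666667·(771.472) = 514.3147.

514.3147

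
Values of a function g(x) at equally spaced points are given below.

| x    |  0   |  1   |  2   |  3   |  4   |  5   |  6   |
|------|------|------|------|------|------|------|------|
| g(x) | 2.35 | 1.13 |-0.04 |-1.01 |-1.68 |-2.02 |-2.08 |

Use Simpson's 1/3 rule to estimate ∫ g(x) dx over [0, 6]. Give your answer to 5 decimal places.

h = 1, n = 6.
(h/3)·[y₀ + 4y₁ + 2y₂ + 4y₃ + 2y₄ + 4y₅ + y₆] = 0.333333·(-10.77) = -3.59000.

-3.59000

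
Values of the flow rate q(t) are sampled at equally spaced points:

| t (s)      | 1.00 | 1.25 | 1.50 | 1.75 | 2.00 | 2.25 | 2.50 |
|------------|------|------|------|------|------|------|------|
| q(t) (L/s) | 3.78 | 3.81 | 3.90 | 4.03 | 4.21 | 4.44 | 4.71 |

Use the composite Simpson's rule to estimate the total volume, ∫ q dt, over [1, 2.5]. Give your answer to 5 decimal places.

6.15250

h = 0.25, n = 6.
(h/3)·[y₀ + 4y₁ + 2y₂ + 4y₃ + 2y₄ + 4y₅ + y₆] = 0.083333·(73.83) = 6.15250.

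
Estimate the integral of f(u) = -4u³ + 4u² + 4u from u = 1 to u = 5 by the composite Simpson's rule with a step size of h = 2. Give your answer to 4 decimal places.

h = (5 − 1)/2 = 2.
Nodes u₀,…,u₂ = 1, 3, 5.
f(u) = -4u³ + 4u² + 4u: f₀=4, f₁=-60, f₂=-380.
(h/3)·[f₀ + 4f₁ + f₂] = 0.666667·(-616) = -410.6667.

-410.6667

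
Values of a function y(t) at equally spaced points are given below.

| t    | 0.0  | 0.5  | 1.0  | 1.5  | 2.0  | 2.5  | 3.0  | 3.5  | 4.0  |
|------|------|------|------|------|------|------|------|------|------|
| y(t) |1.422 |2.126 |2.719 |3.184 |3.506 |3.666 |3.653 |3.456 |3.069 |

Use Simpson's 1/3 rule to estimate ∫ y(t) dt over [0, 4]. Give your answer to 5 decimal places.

h = 0.5, n = 8.
(h/3)·[y₀ + 4y₁ + 2y₂ + 4y₃ + 2y₄ + 4y₅ + 2y₆ + 4y₇ + y₈] = 0.166667·(73.975) = 12.32917.

12.32917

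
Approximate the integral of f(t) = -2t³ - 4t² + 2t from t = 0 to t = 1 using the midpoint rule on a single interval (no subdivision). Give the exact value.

M = (b−a)·f(0.5) = 1·(-0.25) = -0.25.

-0.25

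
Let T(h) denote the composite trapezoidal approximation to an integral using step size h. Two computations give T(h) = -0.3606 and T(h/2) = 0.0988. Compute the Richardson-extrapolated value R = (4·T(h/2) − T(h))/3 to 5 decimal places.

R = (4·T(h/2) − T(h)) / 3 = (4·0.0988 − (-0.3606))/3 = (0.7558)/3 = 0.25193.

0.25193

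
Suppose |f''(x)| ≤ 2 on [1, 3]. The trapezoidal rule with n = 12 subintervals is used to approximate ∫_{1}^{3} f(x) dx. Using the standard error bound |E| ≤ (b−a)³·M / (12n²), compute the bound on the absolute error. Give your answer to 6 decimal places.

0.009259

|E| ≤ (2)³·2 / (12·12²) = 16/1728 = 0.009259.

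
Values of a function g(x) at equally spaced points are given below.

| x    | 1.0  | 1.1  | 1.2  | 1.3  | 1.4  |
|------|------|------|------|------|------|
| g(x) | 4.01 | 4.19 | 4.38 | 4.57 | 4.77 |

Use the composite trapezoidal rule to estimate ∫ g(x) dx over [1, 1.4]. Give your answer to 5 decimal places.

1.75300

h = 0.1, n = 4.
(h/2)·[y₀ + 2y₁ + 2y₂ + 2y₃ + y₄] = 0.05·(35.06) = 1.75300.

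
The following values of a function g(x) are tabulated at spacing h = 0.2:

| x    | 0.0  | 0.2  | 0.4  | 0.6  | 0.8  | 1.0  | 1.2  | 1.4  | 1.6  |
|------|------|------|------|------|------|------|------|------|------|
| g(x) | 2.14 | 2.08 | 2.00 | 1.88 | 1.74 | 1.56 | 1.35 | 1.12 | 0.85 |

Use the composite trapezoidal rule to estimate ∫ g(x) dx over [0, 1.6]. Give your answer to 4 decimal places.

h = 0.2, n = 8.
(h/2)·[y₀ + 2y₁ + 2y₂ + 2y₃ + 2y₄ + 2y₅ + 2y₆ + 2y₇ + y₈] = 0.1·(26.45) = 2.6450.

2.6450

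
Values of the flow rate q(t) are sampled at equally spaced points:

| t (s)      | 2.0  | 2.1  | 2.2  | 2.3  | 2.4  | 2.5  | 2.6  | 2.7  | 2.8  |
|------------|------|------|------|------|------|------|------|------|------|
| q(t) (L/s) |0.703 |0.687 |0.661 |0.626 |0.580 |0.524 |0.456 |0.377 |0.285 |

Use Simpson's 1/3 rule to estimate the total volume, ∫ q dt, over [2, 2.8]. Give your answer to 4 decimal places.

h = 0.1, n = 8.
(h/3)·[y₀ + 4y₁ + 2y₂ + 4y₃ + 2y₄ + 4y₅ + 2y₆ + 4y₇ + y₈] = 0.033333·(13.238) = 0.4413.

0.4413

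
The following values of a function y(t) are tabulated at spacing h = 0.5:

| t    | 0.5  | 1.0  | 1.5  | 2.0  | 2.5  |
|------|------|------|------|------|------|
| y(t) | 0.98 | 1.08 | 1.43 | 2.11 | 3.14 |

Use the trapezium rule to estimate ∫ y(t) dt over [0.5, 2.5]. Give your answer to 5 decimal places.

3.34000

h = 0.5, n = 4.
(h/2)·[y₀ + 2y₁ + 2y₂ + 2y₃ + y₄] = 0.25·(13.36) = 3.34000.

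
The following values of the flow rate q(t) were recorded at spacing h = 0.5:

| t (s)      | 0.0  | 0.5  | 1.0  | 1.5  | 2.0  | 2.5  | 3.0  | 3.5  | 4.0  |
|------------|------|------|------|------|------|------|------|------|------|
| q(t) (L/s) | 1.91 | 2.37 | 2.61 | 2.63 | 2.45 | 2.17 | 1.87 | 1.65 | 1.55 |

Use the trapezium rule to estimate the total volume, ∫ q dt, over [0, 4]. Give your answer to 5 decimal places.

h = 0.5, n = 8.
(h/2)·[y₀ + 2y₁ + 2y₂ + 2y₃ + 2y₄ + 2y₅ + 2y₆ + 2y₇ + y₈] = 0.25·(34.96) = 8.74000.

8.74000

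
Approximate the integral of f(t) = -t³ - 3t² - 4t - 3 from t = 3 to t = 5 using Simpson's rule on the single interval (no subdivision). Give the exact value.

-272

S = (b−a)/6 · [f(3) + 4f(4) + f(5)] = 0.333333·[(-69) + 4·(-131) + (-223)] = -272.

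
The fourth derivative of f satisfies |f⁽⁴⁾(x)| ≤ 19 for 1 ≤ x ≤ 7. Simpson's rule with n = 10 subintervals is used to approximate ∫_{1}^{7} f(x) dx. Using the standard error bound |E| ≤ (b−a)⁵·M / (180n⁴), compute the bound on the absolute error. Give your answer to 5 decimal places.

|E| ≤ (6)⁵·19 / (180·10⁴) = 147744/1800000 = 0.08208.

0.08208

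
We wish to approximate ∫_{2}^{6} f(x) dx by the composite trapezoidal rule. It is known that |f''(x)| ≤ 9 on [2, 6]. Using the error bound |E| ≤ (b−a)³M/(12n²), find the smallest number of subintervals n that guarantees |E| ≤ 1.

7

Need 576/(12n²) ≤ 1.
n² ≥ 576/(12·1) = 48 ⇒ n ≥ 6.9282, so the smallest n is 7.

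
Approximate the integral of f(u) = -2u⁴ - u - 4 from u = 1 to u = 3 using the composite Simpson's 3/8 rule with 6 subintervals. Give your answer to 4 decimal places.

-108.8148

h = (3 − 1)/6 = 0.333333.
Nodes u₀,…,u₆ = 1, 1.333333, 1.666667, 2, 2.333333, 2.666667, 3.
f(u) = -2u⁴ - u - 4: f₀=-7, f₁=-11.654321, f₂=-21.098765, f₃=-38, f₄=-65.617284, f₅=-107.802469, f₆=-169.
(3h/8)·[f₀ + 3f₁ + 3f₂ + 2f₃ + 3f₄ + 3f₅ + f₆] = 0.125·(-870.518519) = -108.8148.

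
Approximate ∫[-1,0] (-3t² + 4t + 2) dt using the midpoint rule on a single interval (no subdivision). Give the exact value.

M = (b−a)·f(-0.5) = 1·(-0.75) = -0.75.

-0.75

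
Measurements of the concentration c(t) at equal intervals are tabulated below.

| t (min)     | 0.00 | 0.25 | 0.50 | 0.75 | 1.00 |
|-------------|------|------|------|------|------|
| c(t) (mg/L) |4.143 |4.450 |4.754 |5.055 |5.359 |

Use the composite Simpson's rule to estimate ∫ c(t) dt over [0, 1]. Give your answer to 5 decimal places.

4.75250

h = 0.25, n = 4.
(h/3)·[y₀ + 4y₁ + 2y₂ + 4y₃ + y₄] = 0.083333·(57.030) = 4.75250.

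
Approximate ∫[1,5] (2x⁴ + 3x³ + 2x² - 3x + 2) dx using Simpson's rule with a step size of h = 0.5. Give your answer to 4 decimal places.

h = (5 − 1)/8 = 0.5.
Nodes x₀,…,x₈ = 1, 1.5, 2, 2.5, 3, 3.5, 4, 4.5, 5.
f(x) = 2x⁴ + 3x³ + 2x² - 3x + 2: f₀=6, f₁=22.25, f₂=60, f₃=132, f₄=254, f₅=444.75, f₆=726, f₇=1122.5, f₈=1662.
(h/3)·[f₀ + 4f₁ + 2f₂ + 4f₃ + 2f₄ + 4f₅ + 2f₆ + 4f₇ + f₈] = 0.166667·(10634) = 1772.3333.

1772.3333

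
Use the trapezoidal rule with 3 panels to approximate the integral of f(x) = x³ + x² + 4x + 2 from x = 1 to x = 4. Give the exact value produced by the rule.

h = (4 − 1)/3 = 1.
Nodes x₀,…,x₃ = 1, 2, 3, 4.
f(x) = x³ + x² + 4x + 2: f₀=8, f₁=22, f₂=50, f₃=98.
(h/2)·[f₀ + 2f₁ + 2f₂ + f₃] = 0.5·(250) = 125.

125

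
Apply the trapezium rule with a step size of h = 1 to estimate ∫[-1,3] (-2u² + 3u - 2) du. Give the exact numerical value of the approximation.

-16

h = (3 − (-1))/4 = 1.
Nodes u₀,…,u₄ = -1, 0, 1, 2, 3.
f(u) = -2u² + 3u - 2: f₀=-7, f₁=-2, f₂=-1, f₃=-4, f₄=-11.
(h/2)·[f₀ + 2f₁ + 2f₂ + 2f₃ + f₄] = 0.5·(-32) = -16.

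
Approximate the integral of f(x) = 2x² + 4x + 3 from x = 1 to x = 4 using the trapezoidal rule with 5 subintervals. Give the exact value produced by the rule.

h = (4 − 1)/5 = 0.6.
Nodes x₀,…,x₅ = 1, 1.6, 2.2, 2.8, 3.4, 4.
f(x) = 2x² + 4x + 3: f₀=9, f₁=14.52, f₂=21.48, f₃=29.88, f₄=39.72, f₅=51.
(h/2)·[f₀ + 2f₁ + 2f₂ + 2f₃ + 2f₄ + f₅] = 0.3·(271.2) = 81.36.

81.36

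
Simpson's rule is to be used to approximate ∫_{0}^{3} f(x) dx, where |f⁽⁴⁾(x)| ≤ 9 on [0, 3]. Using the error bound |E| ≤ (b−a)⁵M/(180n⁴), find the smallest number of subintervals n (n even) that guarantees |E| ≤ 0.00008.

20

Need 2187/(180n⁴) ≤ 0.00008.
n⁴ ≥ 2187/(180·0.00008) = 151875 ⇒ n ≥ 19.7411, so the smallest even n is 20. (n must be even for Simpson's rule.)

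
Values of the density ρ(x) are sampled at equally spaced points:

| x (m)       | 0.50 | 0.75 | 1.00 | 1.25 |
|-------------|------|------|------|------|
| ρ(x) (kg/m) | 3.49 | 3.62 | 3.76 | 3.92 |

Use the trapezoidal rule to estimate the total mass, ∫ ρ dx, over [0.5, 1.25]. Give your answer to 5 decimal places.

h = 0.25, n = 3.
(h/2)·[y₀ + 2y₁ + 2y₂ + y₃] = 0.125·(22.17) = 2.77125.

2.77125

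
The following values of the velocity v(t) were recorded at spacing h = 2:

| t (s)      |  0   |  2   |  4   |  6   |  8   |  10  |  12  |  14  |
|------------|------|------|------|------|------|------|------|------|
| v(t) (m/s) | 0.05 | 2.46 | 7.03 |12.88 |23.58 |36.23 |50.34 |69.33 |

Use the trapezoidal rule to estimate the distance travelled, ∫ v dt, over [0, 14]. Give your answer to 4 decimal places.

334.4200

h = 2, n = 7.
(h/2)·[y₀ + 2y₁ + 2y₂ + 2y₃ + 2y₄ + 2y₅ + 2y₆ + y₇] = 1·(334.42) = 334.4200.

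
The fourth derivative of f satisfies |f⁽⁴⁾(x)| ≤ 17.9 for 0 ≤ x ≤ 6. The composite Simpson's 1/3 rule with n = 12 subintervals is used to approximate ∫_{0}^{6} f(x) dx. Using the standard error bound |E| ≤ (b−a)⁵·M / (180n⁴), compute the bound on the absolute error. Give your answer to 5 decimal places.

0.03729

|E| ≤ (6)⁵·17.9 / (180·12⁴) = 139190.4/3732480 = 0.03729.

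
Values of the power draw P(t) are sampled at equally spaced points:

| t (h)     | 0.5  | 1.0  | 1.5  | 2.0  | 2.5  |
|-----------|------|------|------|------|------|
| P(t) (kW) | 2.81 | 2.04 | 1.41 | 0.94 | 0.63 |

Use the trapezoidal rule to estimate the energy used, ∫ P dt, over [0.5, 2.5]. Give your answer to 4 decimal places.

h = 0.5, n = 4.
(h/2)·[y₀ + 2y₁ + 2y₂ + 2y₃ + y₄] = 0.25·(12.22) = 3.0550.

3.0550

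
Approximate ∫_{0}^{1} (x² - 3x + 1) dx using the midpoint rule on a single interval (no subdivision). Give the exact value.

M = (b−a)·f(0.5) = 1·(-0.25) = -0.25.

-0.25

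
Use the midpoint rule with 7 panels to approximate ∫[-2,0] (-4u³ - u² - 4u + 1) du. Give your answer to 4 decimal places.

23.1837

h = (0 − (-2))/7 = 0.285714.
Midpoints m₁,…,m₇ = -1.857143, -1.571429, -1.285714, -1, -0.714286, -0.428571, -0.142857.
f(m₁)=30.600583, f(m₂)=20.338192, f(m₃)=12.991254, f(m₄)=8, f(m₅)=4.804665, f(m₆)=2.845481, f(m₇)=1.562682.
h·[f(m₁) + f(m₂) + f(m₃) + f(m₄) + f(m₅) + f(m₆) + f(m₇)] = 0.285714·(81.142857) = 23.1837.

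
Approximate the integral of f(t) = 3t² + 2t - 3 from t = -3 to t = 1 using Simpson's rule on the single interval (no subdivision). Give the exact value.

8

S = (b−a)/6 · [f(-3) + 4f(-1) + f(1)] = 0.666667·[18 + 4·(-2) + 2] = 8.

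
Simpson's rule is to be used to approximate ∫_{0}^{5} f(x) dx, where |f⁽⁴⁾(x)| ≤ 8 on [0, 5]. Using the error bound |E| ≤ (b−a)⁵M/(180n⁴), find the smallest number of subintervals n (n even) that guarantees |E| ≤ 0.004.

Need 25000/(180n⁴) ≤ 0.004.
n⁴ ≥ 25000/(180·0.004) = 34722.2 ⇒ n ≥ 13.6506, so the smallest even n is 14. (n must be even for Simpson's rule.)

14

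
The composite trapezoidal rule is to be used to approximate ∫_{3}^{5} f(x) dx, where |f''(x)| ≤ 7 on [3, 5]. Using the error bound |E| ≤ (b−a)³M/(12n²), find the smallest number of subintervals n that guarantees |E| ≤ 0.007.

Need 56/(12n²) ≤ 0.007.
n² ≥ 56/(12·0.007) = 666.667 ⇒ n ≥ 25.8199, so the smallest n is 26.

26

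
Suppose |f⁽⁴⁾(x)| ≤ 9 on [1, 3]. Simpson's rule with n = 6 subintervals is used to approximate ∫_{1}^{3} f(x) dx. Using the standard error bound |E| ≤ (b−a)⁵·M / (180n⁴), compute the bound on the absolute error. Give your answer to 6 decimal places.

|E| ≤ (2)⁵·9 / (180·6⁴) = 288/233280 = 0.001235.

0.001235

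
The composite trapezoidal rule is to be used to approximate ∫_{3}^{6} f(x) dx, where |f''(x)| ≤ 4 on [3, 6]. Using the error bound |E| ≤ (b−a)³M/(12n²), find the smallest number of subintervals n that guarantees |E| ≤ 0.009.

Need 108/(12n²) ≤ 0.009.
n² ≥ 108/(12·0.009) = 1000 ⇒ n ≥ 31.6228, so the smallest n is 32.

32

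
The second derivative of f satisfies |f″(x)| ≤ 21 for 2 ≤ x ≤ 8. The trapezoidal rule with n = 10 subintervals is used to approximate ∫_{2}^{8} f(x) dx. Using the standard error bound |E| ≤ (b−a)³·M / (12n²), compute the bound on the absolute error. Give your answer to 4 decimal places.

|E| ≤ (6)³·21 / (12·10²) = 4536/1200 = 3.7800.

3.7800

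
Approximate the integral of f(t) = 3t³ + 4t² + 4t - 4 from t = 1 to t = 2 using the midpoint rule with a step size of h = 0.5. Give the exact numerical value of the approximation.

22.21875

h = (2 − 1)/2 = 0.5.
Midpoints m₁,…,m₂ = 1.25, 1.75.
f(m₁)=13.109375, f(m₂)=31.328125.
h·[f(m₁) + f(m₂)] = 0.5·(44.4375) = 22.21875.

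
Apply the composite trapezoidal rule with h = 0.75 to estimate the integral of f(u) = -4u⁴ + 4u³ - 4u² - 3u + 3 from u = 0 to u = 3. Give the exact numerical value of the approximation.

h = (3 − 0)/4 = 0.75.
Nodes u₀,…,u₄ = 0, 0.75, 1.5, 2.25, 3.
f(u) = -4u⁴ + 4u³ - 4u² - 3u + 3: f₀=3, f₁=-1.078125, f₂=-17.25, f₃=-80.953125, f₄=-258.
(h/2)·[f₀ + 2f₁ + 2f₂ + 2f₃ + f₄] = 0.375·(-453.5625) = -170.0859375.

-170.0859375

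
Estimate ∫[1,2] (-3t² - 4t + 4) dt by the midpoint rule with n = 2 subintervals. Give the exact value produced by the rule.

-8.9375

h = (2 − 1)/2 = 0.5.
Midpoints m₁,…,m₂ = 1.25, 1.75.
f(m₁)=-5.6875, f(m₂)=-12.1875.
h·[f(m₁) + f(m₂)] = 0.5·(-17.875) = -8.9375.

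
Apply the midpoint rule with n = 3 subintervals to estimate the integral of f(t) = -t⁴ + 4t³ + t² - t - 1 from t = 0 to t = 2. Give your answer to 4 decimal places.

7.8848

h = (2 − 0)/3 = 0.666667.
Midpoints m₁,…,m₃ = 0.333333, 1, 1.666667.
f(m₁)=-1.086420, f(m₂)=2, f(m₃)=10.913580.
h·[f(m₁) + f(m₂) + f(m₃)] = 0.666667·(11.827160) = 7.8848.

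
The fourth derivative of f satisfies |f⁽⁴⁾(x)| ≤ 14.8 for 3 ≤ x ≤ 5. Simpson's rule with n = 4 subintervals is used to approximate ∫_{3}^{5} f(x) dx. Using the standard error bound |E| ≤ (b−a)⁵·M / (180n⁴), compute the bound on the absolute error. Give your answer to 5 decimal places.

|E| ≤ (2)⁵·14.8 / (180·4⁴) = 473.6/46080 = 0.01028.

0.01028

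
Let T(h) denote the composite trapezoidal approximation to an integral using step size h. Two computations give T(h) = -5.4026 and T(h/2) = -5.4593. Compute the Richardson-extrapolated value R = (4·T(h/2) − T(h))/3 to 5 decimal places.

R = (4·T(h/2) − T(h)) / 3 = (4·(-5.4593) − (-5.4026))/3 = (-16.4346)/3 = -5.47820.

-5.47820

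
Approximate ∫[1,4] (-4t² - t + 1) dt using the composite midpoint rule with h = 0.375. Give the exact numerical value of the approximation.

h = (4 − 1)/8 = 0.375.
Midpoints m₁,…,m₈ = 1.1875, 1.5625, 1.9375, 2.3125, 2.6875, 3.0625, 3.4375, 3.8125.
f(m₁)=-5.828125, f(m₂)=-10.328125, f(m₃)=-15.953125, f(m₄)=-22.703125, f(m₅)=-30.578125, f(m₆)=-39.578125, f(m₇)=-49.703125, f(m₈)=-60.953125.
h·[f(m₁) + f(m₂) + f(m₃) + f(m₄) + f(m₅) + f(m₆) + f(m₇) + f(m₈)] = 0.375·(-235.625) = -88.359375.

-88.359375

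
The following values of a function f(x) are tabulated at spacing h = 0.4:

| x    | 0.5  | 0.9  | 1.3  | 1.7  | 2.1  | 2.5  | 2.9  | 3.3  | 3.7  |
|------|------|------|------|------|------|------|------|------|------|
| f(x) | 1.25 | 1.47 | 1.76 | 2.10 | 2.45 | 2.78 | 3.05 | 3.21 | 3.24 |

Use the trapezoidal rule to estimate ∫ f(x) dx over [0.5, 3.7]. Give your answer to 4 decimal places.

7.6260

h = 0.4, n = 8.
(h/2)·[y₀ + 2y₁ + 2y₂ + 2y₃ + 2y₄ + 2y₅ + 2y₆ + 2y₇ + y₈] = 0.2·(38.13) = 7.6260.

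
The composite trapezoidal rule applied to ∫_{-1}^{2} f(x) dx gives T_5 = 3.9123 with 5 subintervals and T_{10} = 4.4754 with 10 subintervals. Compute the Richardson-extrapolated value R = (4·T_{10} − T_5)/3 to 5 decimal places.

4.66310

R = (4·T_{10} − T_5) / 3 = (4·4.4754 − 3.9123)/3 = (13.9893)/3 = 4.66310.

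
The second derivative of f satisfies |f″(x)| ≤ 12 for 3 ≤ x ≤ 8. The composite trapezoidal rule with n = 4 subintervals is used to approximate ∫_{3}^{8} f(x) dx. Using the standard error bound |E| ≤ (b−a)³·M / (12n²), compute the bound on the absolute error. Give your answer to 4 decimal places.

|E| ≤ (5)³·12 / (12·4²) = 1500/192 = 7.8125.

7.8125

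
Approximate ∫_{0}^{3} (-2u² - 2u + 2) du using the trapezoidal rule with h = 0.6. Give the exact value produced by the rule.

-21.36

h = (3 − 0)/5 = 0.6.
Nodes u₀,…,u₅ = 0, 0.6, 1.2, 1.8, 2.4, 3.
f(u) = -2u² - 2u + 2: f₀=2, f₁=0.08, f₂=-3.28, f₃=-8.08, f₄=-14.32, f₅=-22.
(h/2)·[f₀ + 2f₁ + 2f₂ + 2f₃ + 2f₄ + f₅] = 0.3·(-71.2) = -21.36.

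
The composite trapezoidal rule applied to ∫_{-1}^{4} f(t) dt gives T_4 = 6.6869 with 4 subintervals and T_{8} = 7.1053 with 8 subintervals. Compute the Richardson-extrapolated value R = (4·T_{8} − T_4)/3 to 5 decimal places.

7.24477

R = (4·T_{8} − T_4) / 3 = (4·7.1053 − 6.6869)/3 = (21.7343)/3 = 7.24477.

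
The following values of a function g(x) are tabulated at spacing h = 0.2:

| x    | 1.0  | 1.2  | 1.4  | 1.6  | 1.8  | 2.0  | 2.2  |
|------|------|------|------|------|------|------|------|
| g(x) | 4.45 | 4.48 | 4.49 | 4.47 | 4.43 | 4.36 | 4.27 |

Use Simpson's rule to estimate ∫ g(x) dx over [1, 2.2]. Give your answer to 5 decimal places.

h = 0.2, n = 6.
(h/3)·[y₀ + 4y₁ + 2y₂ + 4y₃ + 2y₄ + 4y₅ + y₆] = 0.066667·(79.80) = 5.32000.

5.32000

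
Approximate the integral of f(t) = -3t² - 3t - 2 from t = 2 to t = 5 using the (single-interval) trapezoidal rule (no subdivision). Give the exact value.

-168

T = (b−a)/2 · [f(2) + f(5)] = 1.5·[(-20) + (-92)] = -168.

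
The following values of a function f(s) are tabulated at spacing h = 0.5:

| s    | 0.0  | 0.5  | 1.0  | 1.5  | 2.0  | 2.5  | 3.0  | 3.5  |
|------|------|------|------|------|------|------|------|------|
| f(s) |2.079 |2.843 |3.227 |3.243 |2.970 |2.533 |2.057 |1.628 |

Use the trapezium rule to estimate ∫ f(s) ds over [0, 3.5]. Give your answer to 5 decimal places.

9.36325

h = 0.5, n = 7.
(h/2)·[y₀ + 2y₁ + 2y₂ + 2y₃ + 2y₄ + 2y₅ + 2y₆ + y₇] = 0.25·(37.453) = 9.36325.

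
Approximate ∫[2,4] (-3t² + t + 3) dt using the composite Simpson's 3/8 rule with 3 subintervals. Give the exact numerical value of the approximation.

h = (4 − 2)/3 = 0.666667.
Nodes t₀,…,t₃ = 2, 2.666667, 3.333333, 4.
f(t) = -3t² + t + 3: f₀=-7, f₁=-15.666667, f₂=-27, f₃=-41.
(3h/8)·[f₀ + 3f₁ + 3f₂ + f₃] = 0.25·(-176) = -44.

-44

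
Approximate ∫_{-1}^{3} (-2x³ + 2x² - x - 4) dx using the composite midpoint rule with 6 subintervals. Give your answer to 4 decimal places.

-40.7407

h = (3 − (-1))/6 = 0.666667.
Midpoints m₁,…,m₆ = -0.666667, 0, 0.666667, 1.333333, 2, 2.666667.
f(m₁)=-1.851852, f(m₂)=-4, f(m₃)=-4.370370, f(m₄)=-6.518519, f(m₅)=-14, f(m₆)=-30.370370.
h·[f(m₁) + f(m₂) + f(m₃) + f(m₄) + f(m₅) + f(m₆)] = 0.666667·(-61.111111) = -40.7407.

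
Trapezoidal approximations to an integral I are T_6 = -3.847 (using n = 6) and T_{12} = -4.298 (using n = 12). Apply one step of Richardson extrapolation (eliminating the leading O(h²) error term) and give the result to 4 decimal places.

R = (4·T_{12} − T_6) / 3 = (4·(-4.298) − (-3.847))/3 = (-13.345)/3 = -4.4483.

-4.4483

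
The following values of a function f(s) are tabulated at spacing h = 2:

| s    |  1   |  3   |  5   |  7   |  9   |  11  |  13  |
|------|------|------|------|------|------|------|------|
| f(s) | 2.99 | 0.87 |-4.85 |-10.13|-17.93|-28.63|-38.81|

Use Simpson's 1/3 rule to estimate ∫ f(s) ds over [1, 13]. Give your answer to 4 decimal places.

h = 2, n = 6.
(h/3)·[y₀ + 4y₁ + 2y₂ + 4y₃ + 2y₄ + 4y₅ + y₆] = 0.666667·(-232.94) = -155.2933.

-155.2933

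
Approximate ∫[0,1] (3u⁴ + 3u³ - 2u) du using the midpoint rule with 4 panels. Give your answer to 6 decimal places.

h = (1 − 0)/4 = 0.25.
Midpoints m₁,…,m₄ = 0.125, 0.375, 0.625, 0.875.
f(m₁)=-0.243408203125, f(m₂)=-0.532470703125, f(m₃)=-0.059814453125, f(m₄)=2.018310546875.
h·[f(m₁) + f(m₂) + f(m₃) + f(m₄)] = 0.25·(1.1826171875) = 0.295654.

0.295654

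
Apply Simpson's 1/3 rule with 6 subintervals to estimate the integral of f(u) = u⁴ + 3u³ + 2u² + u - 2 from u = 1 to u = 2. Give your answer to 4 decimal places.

21.6168

h = (2 − 1)/6 = 0.166667.
Nodes u₀,…,u₆ = 1, 1.166667, 1.333333, 1.5, 1.666667, 1.833333, 2.
f(u) = u⁴ + 3u³ + 2u² + u - 2: f₀=5, f₁=8.505401, f₂=13.160494, f₃=19.1875, f₄=26.827160, f₅=36.338735, f₆=48.
(h/3)·[f₀ + 4f₁ + 2f₂ + 4f₃ + 2f₄ + 4f₅ + f₆] = 0.055556·(389.101852) = 21.6168.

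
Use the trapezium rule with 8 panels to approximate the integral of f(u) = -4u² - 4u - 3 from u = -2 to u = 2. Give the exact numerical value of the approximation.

h = (2 − (-2))/8 = 0.5.
Nodes u₀,…,u₈ = -2, -1.5, -1, -0.5, 0, 0.5, 1, 1.5, 2.
f(u) = -4u² - 4u - 3: f₀=-11, f₁=-6, f₂=-3, f₃=-2, f₄=-3, f₅=-6, f₆=-11, f₇=-18, f₈=-27.
(h/2)·[f₀ + 2f₁ + 2f₂ + 2f₃ + 2f₄ + 2f₅ + 2f₆ + 2f₇ + f₈] = 0.25·(-136) = -34.

-34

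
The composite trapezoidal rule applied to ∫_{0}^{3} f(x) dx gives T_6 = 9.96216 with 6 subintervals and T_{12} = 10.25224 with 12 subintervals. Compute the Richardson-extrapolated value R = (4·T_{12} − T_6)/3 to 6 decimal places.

10.348933

R = (4·T_{12} − T_6) / 3 = (4·10.25224 − 9.96216)/3 = (31.04680)/3 = 10.348933.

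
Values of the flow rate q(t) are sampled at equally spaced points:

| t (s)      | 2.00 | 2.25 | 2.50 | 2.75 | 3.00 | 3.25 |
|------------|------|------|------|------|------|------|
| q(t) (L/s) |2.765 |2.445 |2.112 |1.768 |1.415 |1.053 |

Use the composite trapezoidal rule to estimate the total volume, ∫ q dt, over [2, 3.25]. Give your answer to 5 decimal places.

h = 0.25, n = 5.
(h/2)·[y₀ + 2y₁ + 2y₂ + 2y₃ + 2y₄ + y₅] = 0.125·(19.298) = 2.41225.

2.41225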